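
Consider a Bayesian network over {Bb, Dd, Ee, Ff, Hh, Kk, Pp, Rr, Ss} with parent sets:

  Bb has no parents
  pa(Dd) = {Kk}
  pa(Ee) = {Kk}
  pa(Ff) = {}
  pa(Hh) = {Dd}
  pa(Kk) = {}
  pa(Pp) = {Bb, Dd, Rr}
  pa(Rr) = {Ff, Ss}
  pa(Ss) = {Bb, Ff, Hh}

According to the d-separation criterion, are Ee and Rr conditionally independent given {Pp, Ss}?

No

We examine all 6 paths between Ee and Rr:
Path 1: Ee ← Kk → Dd → Hh → Ss ← Bb → Pp ← Rr
  Kk is a fork and Kk is not conditioned on; Dd is a chain and Dd is not conditioned on; Hh is a chain and Hh is not conditioned on; Ss is a collider and Ss is conditioned on, which opens it; Bb is a fork and Bb is not conditioned on; Pp is a collider and Pp is conditioned on, which opens it — no node blocks this path, so it is active.
Path 2: Ee ← Kk → Dd → Hh → Ss → Rr
  Ss is a chain here and Ss is conditioned on, so the path is blocked at Ss.
Path 3: Ee ← Kk → Dd → Hh → Ss ← Ff → Rr
  Kk is a fork and Kk is not conditioned on; Dd is a chain and Dd is not conditioned on; Hh is a chain and Hh is not conditioned on; Ss is a collider and Ss is conditioned on, which opens it; Ff is a fork and Ff is not conditioned on — no node blocks this path, so it is active.
Path 4: Ee ← Kk → Dd → Pp ← Bb → Ss → Rr
  Ss is a chain here and Ss is conditioned on, so the path is blocked at Ss.
Path 5: Ee ← Kk → Dd → Pp ← Bb → Ss ← Ff → Rr
  Kk is a fork and Kk is not conditioned on; Dd is a chain and Dd is not conditioned on; Pp is a collider and Pp is conditioned on, which opens it; Bb is a fork and Bb is not conditioned on; Ss is a collider and Ss is conditioned on, which opens it; Ff is a fork and Ff is not conditioned on — no node blocks this path, so it is active.
Path 6: Ee ← Kk → Dd → Pp ← Rr
  Kk is a fork and Kk is not conditioned on; Dd is a chain and Dd is not conditioned on; Pp is a collider and Pp is conditioned on, which opens it — no node blocks this path, so it is active.
Since the path Ee ← Kk → Dd → Hh → Ss ← Bb → Pp ← Rr is active, Ee and Rr are not d-separated given {Pp, Ss}.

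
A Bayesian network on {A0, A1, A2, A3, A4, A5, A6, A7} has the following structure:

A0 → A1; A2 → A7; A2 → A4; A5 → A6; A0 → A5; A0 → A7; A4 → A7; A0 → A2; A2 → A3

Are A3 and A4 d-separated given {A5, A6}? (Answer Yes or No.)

Enumerating the 3 paths from A3 to A4 and testing each for blocking by {A5, A6}:
  1. A3 ← A2 → A4 — A2:fork[open] ⇒ active
  2. A3 ← A2 ← A0 → A7 ← A4 — A2:chain[open]; A0:fork[open]; A7:collider[blocks] ⇒ blocked
  3. A3 ← A2 → A7 ← A4 — A2:fork[open]; A7:collider[blocks] ⇒ blocked
Since the path A3 ← A2 → A4 is active, A3 and A4 are not d-separated given {A5, A6}.

No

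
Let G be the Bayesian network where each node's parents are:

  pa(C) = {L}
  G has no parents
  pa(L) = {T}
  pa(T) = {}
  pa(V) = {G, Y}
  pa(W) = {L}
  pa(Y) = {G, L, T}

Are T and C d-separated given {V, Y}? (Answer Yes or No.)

No

2 paths connect T and C; each must be blocked for d-separation to hold:
  1. T → Y ← L → C — Y:collider[open]; L:fork[open] ⇒ active
  2. T → L → C — L:chain[open] ⇒ active
Because an active path exists, T and C are not d-separated.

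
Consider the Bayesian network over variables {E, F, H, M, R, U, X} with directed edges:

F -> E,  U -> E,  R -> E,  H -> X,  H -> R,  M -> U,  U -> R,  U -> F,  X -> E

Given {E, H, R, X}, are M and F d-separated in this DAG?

No

There are 4 undirected paths between M and F; checking each against the conditioning set {E, H, R, X}:
Path 1: M → U → F
  U is a chain and U is not conditioned on — no node blocks this path, so it is active.
Path 2: M → U → E ← F
  U is a chain and U is not conditioned on; E is a collider and E is conditioned on, which opens it — no node blocks this path, so it is active.
Path 3: M → U → R ← H → X → E ← F
  H is a fork here and H is conditioned on, so the path is blocked at H.
Path 4: M → U → R → E ← F
  R is a chain here and R is conditioned on, so the path is blocked at R.
At least one path is unblocked, so d-separation fails.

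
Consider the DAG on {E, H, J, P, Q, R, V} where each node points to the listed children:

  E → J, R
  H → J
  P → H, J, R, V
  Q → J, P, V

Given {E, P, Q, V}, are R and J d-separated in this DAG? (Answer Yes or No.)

Yes

There are 5 undirected paths between R and J; checking each against the conditioning set {E, P, Q, V}:
Path 1: R ← P → V ← Q → J
  P is a fork here and P is conditioned on, so the path is blocked at P.
Path 2: R ← P → J
  P is a fork here and P is conditioned on, so the path is blocked at P.
Path 3: R ← P → H → J
  P is a fork here and P is conditioned on, so the path is blocked at P.
Path 4: R ← P ← Q → J
  P is a chain here and P is conditioned on, so the path is blocked at P.
Path 5: R ← E → J
  E is a fork here and E is conditioned on, so the path is blocked at E.
Since every path is blocked, d-separation holds.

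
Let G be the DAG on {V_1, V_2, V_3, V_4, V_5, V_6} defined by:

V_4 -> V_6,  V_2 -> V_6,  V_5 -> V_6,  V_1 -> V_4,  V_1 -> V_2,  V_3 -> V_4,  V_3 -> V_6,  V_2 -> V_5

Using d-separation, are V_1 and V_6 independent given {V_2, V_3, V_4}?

Yes

Enumerating the 4 paths from V_1 to V_6 and testing each for blocking by {V_2, V_3, V_4}:
  1. V_1 → V_2 → V_6 — V_2:chain[blocks] ⇒ blocked
  2. V_1 → V_2 → V_5 → V_6 — V_2:chain[blocks]; V_5:chain[open] ⇒ blocked
  3. V_1 → V_4 → V_6 — V_4:chain[blocks] ⇒ blocked
  4. V_1 → V_4 ← V_3 → V_6 — V_4:collider[open]; V_3:fork[blocks] ⇒ blocked
Since every path is blocked, d-separation holds.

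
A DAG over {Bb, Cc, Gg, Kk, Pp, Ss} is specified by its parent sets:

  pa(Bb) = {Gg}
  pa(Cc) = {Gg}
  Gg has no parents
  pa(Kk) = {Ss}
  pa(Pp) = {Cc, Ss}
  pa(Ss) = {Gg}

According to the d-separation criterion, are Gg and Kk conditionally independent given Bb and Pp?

Enumerating the 2 paths from Gg to Kk and testing each for blocking by {Bb, Pp}:
Path 1: Gg → Cc → Pp ← Ss → Kk
  Cc is a chain and Cc is not conditioned on; Pp is a collider and Pp is conditioned on, which opens it; Ss is a fork and Ss is not conditioned on — no node blocks this path, so it is active.
Path 2: Gg → Ss → Kk
  Ss is a chain and Ss is not conditioned on — no node blocks this path, so it is active.
At least one path is unblocked, so d-separation fails.

No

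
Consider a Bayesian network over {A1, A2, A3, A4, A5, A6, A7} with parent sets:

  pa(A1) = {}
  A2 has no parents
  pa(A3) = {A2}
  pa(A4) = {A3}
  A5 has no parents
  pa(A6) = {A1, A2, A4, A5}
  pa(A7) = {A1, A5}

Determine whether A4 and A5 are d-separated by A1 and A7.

Enumerating the 4 paths from A4 to A5 and testing each for blocking by {A1, A7}:
Path 1: A4 ← A3 ← A2 → A6 ← A1 → A7 ← A5
  A6 is a collider here and neither A6 nor any of its descendants is conditioned on, so the collider stays closed — the path is blocked at A6.
Path 2: A4 ← A3 ← A2 → A6 ← A5
  A6 is a collider here and neither A6 nor any of its descendants is conditioned on, so the collider stays closed — the path is blocked at A6.
Path 3: A4 → A6 ← A1 → A7 ← A5
  A6 is a collider here and neither A6 nor any of its descendants is conditioned on, so the collider stays closed — the path is blocked at A6.
Path 4: A4 → A6 ← A5
  A6 is a collider here and neither A6 nor any of its descendants is conditioned on, so the collider stays closed — the path is blocked at A6.
Since every path is blocked, d-separation holds.

Yes — A4 and A5 are d-separated given {A1, A7}.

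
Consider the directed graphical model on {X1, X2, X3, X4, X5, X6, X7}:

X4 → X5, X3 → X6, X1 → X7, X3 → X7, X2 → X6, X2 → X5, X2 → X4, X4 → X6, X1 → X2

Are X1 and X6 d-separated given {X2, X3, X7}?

There are 4 undirected paths between X1 and X6; checking each against the conditioning set {X2, X3, X7}:
  1. X1 → X2 → X6 — X2:chain[blocks] ⇒ blocked
  2. X1 → X2 → X5 ← X4 → X6 — X2:chain[blocks]; X5:collider[blocks]; X4:fork[open] ⇒ blocked
  3. X1 → X2 → X4 → X6 — X2:chain[blocks]; X4:chain[open] ⇒ blocked
  4. X1 → X7 ← X3 → X6 — X7:collider[open]; X3:fork[blocks] ⇒ blocked
Every path is blocked, so X1 and X6 are d-separated given {X2, X3, X7}.

Yes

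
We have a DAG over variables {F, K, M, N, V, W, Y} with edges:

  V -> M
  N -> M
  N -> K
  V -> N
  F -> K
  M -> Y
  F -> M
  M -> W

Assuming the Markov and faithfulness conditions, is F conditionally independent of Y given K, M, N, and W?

Yes

There are 3 undirected paths between F and Y; checking each against the conditioning set {K, M, N, W}:
Path 1: F → K ← N ← V → M → Y
  N is a chain here and N is conditioned on, so the path is blocked at N.
Path 2: F → K ← N → M → Y
  N is a fork here and N is conditioned on, so the path is blocked at N.
Path 3: F → M → Y
  M is a chain here and M is conditioned on, so the path is blocked at M.
Every path is blocked, so F and Y are d-separated given {K, M, N, W}.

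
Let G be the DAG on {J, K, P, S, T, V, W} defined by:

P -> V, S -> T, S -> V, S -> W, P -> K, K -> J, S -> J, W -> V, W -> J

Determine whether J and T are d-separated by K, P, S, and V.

Yes — J and T are d-separated given {K, P, S, V}.

We examine all 5 paths between J and T:
  1. J ← K ← P → V ← W ← S → T — K:chain[blocks]; P:fork[blocks]; V:collider[open]; W:chain[open]; S:fork[blocks] ⇒ blocked
  2. J ← K ← P → V ← S → T — K:chain[blocks]; P:fork[blocks]; V:collider[open]; S:fork[blocks] ⇒ blocked
  3. J ← W → V ← S → T — W:fork[open]; V:collider[open]; S:fork[blocks] ⇒ blocked
  4. J ← W ← S → T — W:chain[open]; S:fork[blocks] ⇒ blocked
  5. J ← S → T — S:fork[blocks] ⇒ blocked
Every path is blocked, so J and T are d-separated given {K, P, S, V}.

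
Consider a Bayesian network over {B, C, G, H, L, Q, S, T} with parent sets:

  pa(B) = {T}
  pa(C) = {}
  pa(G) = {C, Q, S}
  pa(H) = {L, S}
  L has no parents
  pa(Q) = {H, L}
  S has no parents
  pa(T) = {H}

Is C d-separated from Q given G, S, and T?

3 paths connect C and Q; each must be blocked for d-separation to hold:
Path 1: C → G ← Q
  G is a collider and G is conditioned on, which opens it — no node blocks this path, so it is active.
Path 2: C → G ← S → H → Q
  S is a fork here and S is conditioned on, so the path is blocked at S.
Path 3: C → G ← S → H ← L → Q
  S is a fork here and S is conditioned on, so the path is blocked at S.
Because an active path exists, C and Q are not d-separated.

No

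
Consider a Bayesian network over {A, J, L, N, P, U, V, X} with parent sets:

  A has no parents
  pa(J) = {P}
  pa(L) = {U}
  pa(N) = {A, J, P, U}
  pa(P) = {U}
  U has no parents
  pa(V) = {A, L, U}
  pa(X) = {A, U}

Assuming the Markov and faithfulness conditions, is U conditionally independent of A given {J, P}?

Enumerating the 6 paths from U to A and testing each for blocking by {J, P}:
Path 1: U → L → V ← A
  V is a collider here and neither V nor any of its descendants is conditioned on, so the collider stays closed — the path is blocked at V.
Path 2: U → V ← A
  V is a collider here and neither V nor any of its descendants is conditioned on, so the collider stays closed — the path is blocked at V.
Path 3: U → X ← A
  X is a collider here and neither X nor any of its descendants is conditioned on, so the collider stays closed — the path is blocked at X.
Path 4: U → N ← A
  N is a collider here and neither N nor any of its descendants is conditioned on, so the collider stays closed — the path is blocked at N.
Path 5: U → P → N ← A
  P is a chain here and P is conditioned on, so the path is blocked at P.
Path 6: U → P → J → N ← A
  P is a chain here and P is conditioned on, so the path is blocked at P.
All paths are blocked; U ⊥ A | {J, P} holds.

Yes — U and A are d-separated given {J, P}.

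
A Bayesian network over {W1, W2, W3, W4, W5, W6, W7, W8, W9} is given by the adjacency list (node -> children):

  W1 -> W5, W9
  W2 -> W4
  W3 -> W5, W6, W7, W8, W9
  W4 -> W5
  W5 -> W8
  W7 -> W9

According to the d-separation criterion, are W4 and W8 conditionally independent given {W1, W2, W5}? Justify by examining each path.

We examine all 4 paths between W4 and W8:
Path 1: W4 → W5 → W8
  W5 is a chain here and W5 is conditioned on, so the path is blocked at W5.
Path 2: W4 → W5 ← W3 → W8
  W5 is a collider and W5 is conditioned on, which opens it; W3 is a fork and W3 is not conditioned on — no node blocks this path, so it is active.
Path 3: W4 → W5 ← W1 → W9 ← W3 → W8
  W1 is a fork here and W1 is conditioned on, so the path is blocked at W1.
Path 4: W4 → W5 ← W1 → W9 ← W7 ← W3 → W8
  W1 is a fork here and W1 is conditioned on, so the path is blocked at W1.
At least one path is unblocked, so d-separation fails.

No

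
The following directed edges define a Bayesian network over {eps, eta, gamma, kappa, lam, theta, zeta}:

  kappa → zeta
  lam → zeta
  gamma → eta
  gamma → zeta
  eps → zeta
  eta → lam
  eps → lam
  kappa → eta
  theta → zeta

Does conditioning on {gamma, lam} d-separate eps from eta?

6 paths connect eps and eta; each must be blocked for d-separation to hold:
  1. eps → zeta ← kappa → eta — zeta:collider[blocks]; kappa:fork[open] ⇒ blocked
  2. eps → zeta ← gamma → eta — zeta:collider[blocks]; gamma:fork[blocks] ⇒ blocked
  3. eps → zeta ← lam ← eta — zeta:collider[blocks]; lam:chain[blocks] ⇒ blocked
  4. eps → lam ← eta — lam:collider[open] ⇒ active
  5. eps → lam → zeta ← kappa → eta — lam:chain[blocks]; zeta:collider[blocks]; kappa:fork[open] ⇒ blocked
  6. eps → lam → zeta ← gamma → eta — lam:chain[blocks]; zeta:collider[blocks]; gamma:fork[blocks] ⇒ blocked
Since the path eps → lam ← eta is active, eps and eta are not d-separated given {gamma, lam}.

No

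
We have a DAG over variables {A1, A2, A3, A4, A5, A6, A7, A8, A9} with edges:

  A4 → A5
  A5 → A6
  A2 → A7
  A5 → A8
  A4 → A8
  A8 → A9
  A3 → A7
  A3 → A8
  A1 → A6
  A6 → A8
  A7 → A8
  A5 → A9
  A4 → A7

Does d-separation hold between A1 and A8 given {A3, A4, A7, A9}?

Enumerating the 6 paths from A1 to A8 and testing each for blocking by {A3, A4, A7, A9}:
  1. A1 → A6 ← A5 ← A4 → A7 ← A3 → A8 — A6:collider[open]; A5:chain[open]; A4:fork[blocks]; A7:collider[open]; A3:fork[blocks] ⇒ blocked
  2. A1 → A6 ← A5 ← A4 → A7 → A8 — A6:collider[open]; A5:chain[open]; A4:fork[blocks]; A7:chain[blocks] ⇒ blocked
  3. A1 → A6 ← A5 ← A4 → A8 — A6:collider[open]; A5:chain[open]; A4:fork[blocks] ⇒ blocked
  4. A1 → A6 ← A5 → A9 ← A8 — A6:collider[open]; A5:fork[open]; A9:collider[open] ⇒ active
  5. A1 → A6 ← A5 → A8 — A6:collider[open]; A5:fork[open] ⇒ active
  6. A1 → A6 → A8 — A6:chain[open] ⇒ active
Because an active path exists, A1 and A8 are not d-separated.

No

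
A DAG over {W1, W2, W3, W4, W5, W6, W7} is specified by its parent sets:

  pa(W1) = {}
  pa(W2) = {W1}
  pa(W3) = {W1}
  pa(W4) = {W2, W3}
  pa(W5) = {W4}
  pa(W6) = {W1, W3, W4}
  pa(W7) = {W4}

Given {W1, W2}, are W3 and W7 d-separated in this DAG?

We examine all 5 paths between W3 and W7:
Path 1: W3 ← W1 → W6 ← W4 → W7
  W1 is a fork here and W1 is conditioned on, so the path is blocked at W1.
Path 2: W3 ← W1 → W2 → W4 → W7
  W1 is a fork here and W1 is conditioned on, so the path is blocked at W1.
Path 3: W3 → W6 ← W1 → W2 → W4 → W7
  W6 is a collider here and neither W6 nor any of its descendants is conditioned on, so the collider stays closed — the path is blocked at W6.
Path 4: W3 → W6 ← W4 → W7
  W6 is a collider here and neither W6 nor any of its descendants is conditioned on, so the collider stays closed — the path is blocked at W6.
Path 5: W3 → W4 → W7
  W4 is a chain and W4 is not conditioned on — no node blocks this path, so it is active.
Since the path W3 → W4 → W7 is active, W3 and W7 are not d-separated given {W1, W2}.

No — W3 and W7 are not d-separated given {W1, W2}.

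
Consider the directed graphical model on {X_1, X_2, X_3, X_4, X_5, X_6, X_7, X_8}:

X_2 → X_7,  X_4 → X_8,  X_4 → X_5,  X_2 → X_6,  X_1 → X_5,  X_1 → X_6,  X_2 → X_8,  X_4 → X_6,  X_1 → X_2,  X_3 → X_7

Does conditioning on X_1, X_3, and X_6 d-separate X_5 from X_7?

We examine all 6 paths between X_5 and X_7:
  1. X_5 ← X_4 → X_8 ← X_2 → X_7 — X_4:fork[open]; X_8:collider[blocks]; X_2:fork[open] ⇒ blocked
  2. X_5 ← X_4 → X_6 ← X_2 → X_7 — X_4:fork[open]; X_6:collider[open]; X_2:fork[open] ⇒ active
  3. X_5 ← X_4 → X_6 ← X_1 → X_2 → X_7 — X_4:fork[open]; X_6:collider[open]; X_1:fork[blocks]; X_2:chain[open] ⇒ blocked
  4. X_5 ← X_1 → X_6 ← X_4 → X_8 ← X_2 → X_7 — X_1:fork[blocks]; X_6:collider[open]; X_4:fork[open]; X_8:collider[blocks]; X_2:fork[open] ⇒ blocked
  5. X_5 ← X_1 → X_6 ← X_2 → X_7 — X_1:fork[blocks]; X_6:collider[open]; X_2:fork[open] ⇒ blocked
  6. X_5 ← X_1 → X_2 → X_7 — X_1:fork[blocks]; X_2:chain[open] ⇒ blocked
At least one path is unblocked, so d-separation fails.

No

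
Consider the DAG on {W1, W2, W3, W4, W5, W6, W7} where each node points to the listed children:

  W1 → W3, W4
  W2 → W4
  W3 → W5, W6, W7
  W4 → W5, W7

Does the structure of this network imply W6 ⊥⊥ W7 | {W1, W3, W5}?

3 paths connect W6 and W7; each must be blocked for d-separation to hold:
Path 1: W6 ← W3 → W5 ← W4 → W7
  W3 is a fork here and W3 is conditioned on, so the path is blocked at W3.
Path 2: W6 ← W3 ← W1 → W4 → W7
  W3 is a chain here and W3 is conditioned on, so the path is blocked at W3.
Path 3: W6 ← W3 → W7
  W3 is a fork here and W3 is conditioned on, so the path is blocked at W3.
Every path is blocked, so W6 and W7 are d-separated given {W1, W3, W5}.

Yes — W6 and W7 are d-separated given {W1, W3, W5}.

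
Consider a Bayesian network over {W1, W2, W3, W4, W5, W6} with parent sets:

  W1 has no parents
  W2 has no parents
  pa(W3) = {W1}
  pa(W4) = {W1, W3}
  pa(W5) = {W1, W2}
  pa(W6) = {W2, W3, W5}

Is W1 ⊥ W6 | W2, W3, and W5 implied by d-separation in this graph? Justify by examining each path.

Yes

We examine all 4 paths between W1 and W6:
Path 1: W1 → W5 → W6
  W5 is a chain here and W5 is conditioned on, so the path is blocked at W5.
Path 2: W1 → W5 ← W2 → W6
  W2 is a fork here and W2 is conditioned on, so the path is blocked at W2.
Path 3: W1 → W4 ← W3 → W6
  W4 is a collider here and neither W4 nor any of its descendants is conditioned on, so the collider stays closed — the path is blocked at W4.
Path 4: W1 → W3 → W6
  W3 is a chain here and W3 is conditioned on, so the path is blocked at W3.
Every path is blocked, so W1 and W6 are d-separated given {W2, W3, W5}.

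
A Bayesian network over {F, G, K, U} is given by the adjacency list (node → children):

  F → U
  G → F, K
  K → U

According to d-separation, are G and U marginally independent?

No — G and U are not d-separated given ∅.

Enumerating the 2 paths from G to U and testing each for blocking by ∅:
  1. G → F → U — F:chain[open] ⇒ active
  2. G → K → U — K:chain[open] ⇒ active
At least one path is unblocked, so d-separation fails.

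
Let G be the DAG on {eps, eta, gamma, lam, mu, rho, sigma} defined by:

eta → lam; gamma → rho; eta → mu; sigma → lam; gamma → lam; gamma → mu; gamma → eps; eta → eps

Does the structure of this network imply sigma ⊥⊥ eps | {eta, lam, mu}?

Enumerating the 4 paths from sigma to eps and testing each for blocking by {eta, lam, mu}:
Path 1: sigma → lam ← eta → mu ← gamma → eps
  eta is a fork here and eta is conditioned on, so the path is blocked at eta.
Path 2: sigma → lam ← eta → eps
  eta is a fork here and eta is conditioned on, so the path is blocked at eta.
Path 3: sigma → lam ← gamma → mu ← eta → eps
  eta is a fork here and eta is conditioned on, so the path is blocked at eta.
Path 4: sigma → lam ← gamma → eps
  lam is a collider and lam is conditioned on, which opens it; gamma is a fork and gamma is not conditioned on — no node blocks this path, so it is active.
Since the path sigma → lam ← gamma → eps is active, sigma and eps are not d-separated given {eta, lam, mu}.

No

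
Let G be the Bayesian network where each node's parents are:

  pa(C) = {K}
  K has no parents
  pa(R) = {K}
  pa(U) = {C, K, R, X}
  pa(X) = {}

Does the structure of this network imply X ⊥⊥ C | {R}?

Yes

3 paths connect X and C; each must be blocked for d-separation to hold:
Path 1: X → U ← R ← K → C
  U is a collider here and neither U nor any of its descendants is conditioned on, so the collider stays closed — the path is blocked at U.
Path 2: X → U ← K → C
  U is a collider here and neither U nor any of its descendants is conditioned on, so the collider stays closed — the path is blocked at U.
Path 3: X → U ← C
  U is a collider here and neither U nor any of its descendants is conditioned on, so the collider stays closed — the path is blocked at U.
All paths are blocked; X ⊥ C | {R} holds.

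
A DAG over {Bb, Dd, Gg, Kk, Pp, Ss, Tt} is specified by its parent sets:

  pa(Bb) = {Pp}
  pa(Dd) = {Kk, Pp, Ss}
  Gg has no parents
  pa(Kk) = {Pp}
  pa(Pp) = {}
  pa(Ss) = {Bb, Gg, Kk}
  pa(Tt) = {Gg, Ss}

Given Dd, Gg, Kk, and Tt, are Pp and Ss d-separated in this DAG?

5 paths connect Pp and Ss; each must be blocked for d-separation to hold:
  1. Pp → Dd ← Kk → Ss — Dd:collider[open]; Kk:fork[blocks] ⇒ blocked
  2. Pp → Dd ← Ss — Dd:collider[open] ⇒ active
  3. Pp → Bb → Ss — Bb:chain[open] ⇒ active
  4. Pp → Kk → Dd ← Ss — Kk:chain[blocks]; Dd:collider[open] ⇒ blocked
  5. Pp → Kk → Ss — Kk:chain[blocks] ⇒ blocked
Since the path Pp → Dd ← Ss is active, Pp and Ss are not d-separated given {Dd, Gg, Kk, Tt}.

No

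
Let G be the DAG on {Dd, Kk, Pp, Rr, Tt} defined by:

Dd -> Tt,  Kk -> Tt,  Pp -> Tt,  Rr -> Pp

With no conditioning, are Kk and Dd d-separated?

Yes

Only one path connects Kk and Dd:
Path 1: Kk → Tt ← Dd
  Tt is a collider here and neither Tt nor any of its descendants is conditioned on, so the collider stays closed — the path is blocked at Tt.
Every path is blocked, so Kk and Dd are d-separated given ∅.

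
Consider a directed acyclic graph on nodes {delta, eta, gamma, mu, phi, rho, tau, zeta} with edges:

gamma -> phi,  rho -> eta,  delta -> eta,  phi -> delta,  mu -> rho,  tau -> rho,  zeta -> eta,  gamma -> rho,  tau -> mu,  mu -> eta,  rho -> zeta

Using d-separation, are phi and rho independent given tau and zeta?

We examine all 5 paths between phi and rho:
Path 1: phi ← gamma → rho
  gamma is a fork and gamma is not conditioned on — no node blocks this path, so it is active.
Path 2: phi → delta → eta ← rho
  eta is a collider here and neither eta nor any of its descendants is conditioned on, so the collider stays closed — the path is blocked at eta.
Path 3: phi → delta → eta ← mu → rho
  eta is a collider here and neither eta nor any of its descendants is conditioned on, so the collider stays closed — the path is blocked at eta.
Path 4: phi → delta → eta ← mu ← tau → rho
  eta is a collider here and neither eta nor any of its descendants is conditioned on, so the collider stays closed — the path is blocked at eta.
Path 5: phi → delta → eta ← zeta ← rho
  eta is a collider here and neither eta nor any of its descendants is conditioned on, so the collider stays closed — the path is blocked at eta.
Because an active path exists, phi and rho are not d-separated.

No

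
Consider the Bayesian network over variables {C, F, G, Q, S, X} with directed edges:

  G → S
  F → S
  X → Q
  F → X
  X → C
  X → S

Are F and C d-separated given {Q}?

No — F and C are not d-separated given {Q}.

Enumerating the 2 paths from F to C and testing each for blocking by {Q}:
Path 1: F → X → C
  X is a chain and X is not conditioned on — no node blocks this path, so it is active.
Path 2: F → S ← X → C
  S is a collider here and neither S nor any of its descendants is conditioned on, so the collider stays closed — the path is blocked at S.
Because an active path exists, F and C are not d-separated.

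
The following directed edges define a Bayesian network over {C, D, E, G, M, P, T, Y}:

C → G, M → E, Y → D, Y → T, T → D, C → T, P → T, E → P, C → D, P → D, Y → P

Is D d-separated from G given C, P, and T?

Enumerating the 6 paths from D to G and testing each for blocking by {C, P, T}:
  1. D ← C → G — C:fork[blocks] ⇒ blocked
  2. D ← P ← Y → T ← C → G — P:chain[blocks]; Y:fork[open]; T:collider[open]; C:fork[blocks] ⇒ blocked
  3. D ← P → T ← C → G — P:fork[blocks]; T:collider[open]; C:fork[blocks] ⇒ blocked
  4. D ← Y → P → T ← C → G — Y:fork[open]; P:chain[blocks]; T:collider[open]; C:fork[blocks] ⇒ blocked
  5. D ← Y → T ← C → G — Y:fork[open]; T:collider[open]; C:fork[blocks] ⇒ blocked
  6. D ← T ← C → G — T:chain[blocks]; C:fork[blocks] ⇒ blocked
Since every path is blocked, d-separation holds.

Yes — D and G are d-separated given {C, P, T}.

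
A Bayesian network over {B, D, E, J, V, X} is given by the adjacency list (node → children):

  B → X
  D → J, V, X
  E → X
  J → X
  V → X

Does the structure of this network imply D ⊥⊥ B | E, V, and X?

We examine all 3 paths between D and B:
  1. D → V → X ← B — V:chain[blocks]; X:collider[open] ⇒ blocked
  2. D → J → X ← B — J:chain[open]; X:collider[open] ⇒ active
  3. D → X ← B — X:collider[open] ⇒ active
Since the path D → J → X ← B is active, D and B are not d-separated given {E, V, X}.

No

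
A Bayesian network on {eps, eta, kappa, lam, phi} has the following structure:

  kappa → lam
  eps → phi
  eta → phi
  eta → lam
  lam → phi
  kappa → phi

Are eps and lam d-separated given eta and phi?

No — eps and lam are not d-separated given {eta, phi}.

3 paths connect eps and lam; each must be blocked for d-separation to hold:
Path 1: eps → phi ← eta → lam
  eta is a fork here and eta is conditioned on, so the path is blocked at eta.
Path 2: eps → phi ← kappa → lam
  phi is a collider and phi is conditioned on, which opens it; kappa is a fork and kappa is not conditioned on — no node blocks this path, so it is active.
Path 3: eps → phi ← lam
  phi is a collider and phi is conditioned on, which opens it — no node blocks this path, so it is active.
Because an active path exists, eps and lam are not d-separated.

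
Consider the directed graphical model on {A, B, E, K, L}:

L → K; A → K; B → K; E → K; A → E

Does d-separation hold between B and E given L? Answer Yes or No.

Yes — B and E are d-separated given {L}.

We examine all 2 paths between B and E:
Path 1: B → K ← E
  K is a collider here and neither K nor any of its descendants is conditioned on, so the collider stays closed — the path is blocked at K.
Path 2: B → K ← A → E
  K is a collider here and neither K nor any of its descendants is conditioned on, so the collider stays closed — the path is blocked at K.
Since every path is blocked, d-separation holds.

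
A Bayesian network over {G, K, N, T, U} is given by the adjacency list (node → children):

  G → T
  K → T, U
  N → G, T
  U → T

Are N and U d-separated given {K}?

4 paths connect N and U; each must be blocked for d-separation to hold:
Path 1: N → G → T ← K → U
  T is a collider here and neither T nor any of its descendants is conditioned on, so the collider stays closed — the path is blocked at T.
Path 2: N → G → T ← U
  T is a collider here and neither T nor any of its descendants is conditioned on, so the collider stays closed — the path is blocked at T.
Path 3: N → T ← K → U
  T is a collider here and neither T nor any of its descendants is conditioned on, so the collider stays closed — the path is blocked at T.
Path 4: N → T ← U
  T is a collider here and neither T nor any of its descendants is conditioned on, so the collider stays closed — the path is blocked at T.
Since every path is blocked, d-separation holds.

Yes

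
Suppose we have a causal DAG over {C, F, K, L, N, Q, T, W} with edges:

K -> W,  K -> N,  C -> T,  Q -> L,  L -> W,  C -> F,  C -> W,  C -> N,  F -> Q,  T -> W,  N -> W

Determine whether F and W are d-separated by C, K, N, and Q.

We examine all 5 paths between F and W:
Path 1: F → Q → L → W
  Q is a chain here and Q is conditioned on, so the path is blocked at Q.
Path 2: F ← C → T → W
  C is a fork here and C is conditioned on, so the path is blocked at C.
Path 3: F ← C → N ← K → W
  C is a fork here and C is conditioned on, so the path is blocked at C.
Path 4: F ← C → N → W
  C is a fork here and C is conditioned on, so the path is blocked at C.
Path 5: F ← C → W
  C is a fork here and C is conditioned on, so the path is blocked at C.
Since every path is blocked, d-separation holds.

Yes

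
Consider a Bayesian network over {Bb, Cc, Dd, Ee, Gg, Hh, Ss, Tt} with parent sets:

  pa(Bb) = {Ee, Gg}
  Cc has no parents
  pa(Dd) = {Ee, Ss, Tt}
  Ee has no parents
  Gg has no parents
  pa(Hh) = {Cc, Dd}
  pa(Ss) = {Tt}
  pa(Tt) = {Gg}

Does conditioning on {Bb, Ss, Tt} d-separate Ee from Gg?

3 paths connect Ee and Gg; each must be blocked for d-separation to hold:
  1. Ee → Dd ← Ss ← Tt ← Gg — Dd:collider[blocks]; Ss:chain[blocks]; Tt:chain[blocks] ⇒ blocked
  2. Ee → Dd ← Tt ← Gg — Dd:collider[blocks]; Tt:chain[blocks] ⇒ blocked
  3. Ee → Bb ← Gg — Bb:collider[open] ⇒ active
At least one path is unblocked, so d-separation fails.

No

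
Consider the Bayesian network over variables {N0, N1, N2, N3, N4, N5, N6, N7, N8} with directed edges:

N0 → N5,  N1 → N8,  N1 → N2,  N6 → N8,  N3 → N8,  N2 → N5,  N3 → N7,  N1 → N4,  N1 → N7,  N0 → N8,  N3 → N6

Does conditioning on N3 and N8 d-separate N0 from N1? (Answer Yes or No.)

No

Enumerating the 4 paths from N0 to N1 and testing each for blocking by {N3, N8}:
Path 1: N0 → N8 ← N6 ← N3 → N7 ← N1
  N3 is a fork here and N3 is conditioned on, so the path is blocked at N3.
Path 2: N0 → N8 ← N3 → N7 ← N1
  N3 is a fork here and N3 is conditioned on, so the path is blocked at N3.
Path 3: N0 → N8 ← N1
  N8 is a collider and N8 is conditioned on, which opens it — no node blocks this path, so it is active.
Path 4: N0 → N5 ← N2 ← N1
  N5 is a collider here and neither N5 nor any of its descendants is conditioned on, so the collider stays closed — the path is blocked at N5.
Since the path N0 → N8 ← N1 is active, N0 and N1 are not d-separated given {N3, N8}.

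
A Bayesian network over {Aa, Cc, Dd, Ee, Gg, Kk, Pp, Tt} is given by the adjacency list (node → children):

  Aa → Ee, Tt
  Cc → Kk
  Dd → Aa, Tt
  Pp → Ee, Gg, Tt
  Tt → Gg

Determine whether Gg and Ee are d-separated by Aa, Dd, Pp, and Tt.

Yes — Gg and Ee are d-separated given {Aa, Dd, Pp, Tt}.

We examine all 6 paths between Gg and Ee:
  1. Gg ← Tt ← Dd → Aa → Ee — Tt:chain[blocks]; Dd:fork[blocks]; Aa:chain[blocks] ⇒ blocked
  2. Gg ← Tt ← Aa → Ee — Tt:chain[blocks]; Aa:fork[blocks] ⇒ blocked
  3. Gg ← Tt ← Pp → Ee — Tt:chain[blocks]; Pp:fork[blocks] ⇒ blocked
  4. Gg ← Pp → Ee — Pp:fork[blocks] ⇒ blocked
  5. Gg ← Pp → Tt ← Dd → Aa → Ee — Pp:fork[blocks]; Tt:collider[open]; Dd:fork[blocks]; Aa:chain[blocks] ⇒ blocked
  6. Gg ← Pp → Tt ← Aa → Ee — Pp:fork[blocks]; Tt:collider[open]; Aa:fork[blocks] ⇒ blocked
Since every path is blocked, d-separation holds.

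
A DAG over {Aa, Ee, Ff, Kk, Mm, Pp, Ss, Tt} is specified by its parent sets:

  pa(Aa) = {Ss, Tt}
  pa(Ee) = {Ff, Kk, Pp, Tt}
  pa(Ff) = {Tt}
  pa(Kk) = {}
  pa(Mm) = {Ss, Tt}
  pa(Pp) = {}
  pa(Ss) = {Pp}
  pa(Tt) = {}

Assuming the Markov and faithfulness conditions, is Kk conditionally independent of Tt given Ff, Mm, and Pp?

We examine all 4 paths between Kk and Tt:
Path 1: Kk → Ee ← Pp → Ss → Mm ← Tt
  Ee is a collider here and neither Ee nor any of its descendants is conditioned on, so the collider stays closed — the path is blocked at Ee.
Path 2: Kk → Ee ← Pp → Ss → Aa ← Tt
  Ee is a collider here and neither Ee nor any of its descendants is conditioned on, so the collider stays closed — the path is blocked at Ee.
Path 3: Kk → Ee ← Ff ← Tt
  Ee is a collider here and neither Ee nor any of its descendants is conditioned on, so the collider stays closed — the path is blocked at Ee.
Path 4: Kk → Ee ← Tt
  Ee is a collider here and neither Ee nor any of its descendants is conditioned on, so the collider stays closed — the path is blocked at Ee.
Every path is blocked, so Kk and Tt are d-separated given {Ff, Mm, Pp}.

Yes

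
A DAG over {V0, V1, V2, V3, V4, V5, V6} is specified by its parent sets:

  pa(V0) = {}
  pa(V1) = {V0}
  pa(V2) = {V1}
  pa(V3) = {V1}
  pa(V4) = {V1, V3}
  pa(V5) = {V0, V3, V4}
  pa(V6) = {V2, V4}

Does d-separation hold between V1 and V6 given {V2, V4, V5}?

6 paths connect V1 and V6; each must be blocked for d-separation to hold:
Path 1: V1 → V3 → V4 → V6
  V4 is a chain here and V4 is conditioned on, so the path is blocked at V4.
Path 2: V1 → V3 → V5 ← V4 → V6
  V4 is a fork here and V4 is conditioned on, so the path is blocked at V4.
Path 3: V1 → V4 → V6
  V4 is a chain here and V4 is conditioned on, so the path is blocked at V4.
Path 4: V1 ← V0 → V5 ← V3 → V4 → V6
  V4 is a chain here and V4 is conditioned on, so the path is blocked at V4.
Path 5: V1 ← V0 → V5 ← V4 → V6
  V4 is a fork here and V4 is conditioned on, so the path is blocked at V4.
Path 6: V1 → V2 → V6
  V2 is a chain here and V2 is conditioned on, so the path is blocked at V2.
Every path is blocked, so V1 and V6 are d-separated given {V2, V4, V5}.

Yes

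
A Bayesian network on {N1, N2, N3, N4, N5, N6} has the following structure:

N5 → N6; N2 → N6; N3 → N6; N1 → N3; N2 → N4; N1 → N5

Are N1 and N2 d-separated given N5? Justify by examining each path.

We examine all 2 paths between N1 and N2:
Path 1: N1 → N5 → N6 ← N2
  N5 is a chain here and N5 is conditioned on, so the path is blocked at N5.
Path 2: N1 → N3 → N6 ← N2
  N6 is a collider here and neither N6 nor any of its descendants is conditioned on, so the collider stays closed — the path is blocked at N6.
All paths are blocked; N1 ⊥ N2 | {N5} holds.

Yes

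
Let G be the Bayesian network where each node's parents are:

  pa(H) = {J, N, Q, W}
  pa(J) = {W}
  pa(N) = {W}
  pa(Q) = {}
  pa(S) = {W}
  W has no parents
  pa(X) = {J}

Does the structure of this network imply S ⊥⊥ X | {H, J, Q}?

We examine all 3 paths between S and X:
  1. S ← W → J → X — W:fork[open]; J:chain[blocks] ⇒ blocked
  2. S ← W → H ← J → X — W:fork[open]; H:collider[open]; J:fork[blocks] ⇒ blocked
  3. S ← W → N → H ← J → X — W:fork[open]; N:chain[open]; H:collider[open]; J:fork[blocks] ⇒ blocked
Since every path is blocked, d-separation holds.

Yes — S and X are d-separated given {H, J, Q}.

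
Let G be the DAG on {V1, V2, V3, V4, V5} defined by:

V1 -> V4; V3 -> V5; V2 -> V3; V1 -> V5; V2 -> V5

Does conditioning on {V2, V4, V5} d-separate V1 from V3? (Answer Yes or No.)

Enumerating the 2 paths from V1 to V3 and testing each for blocking by {V2, V4, V5}:
  1. V1 → V5 ← V3 — V5:collider[open] ⇒ active
  2. V1 → V5 ← V2 → V3 — V5:collider[open]; V2:fork[blocks] ⇒ blocked
Because an active path exists, V1 and V3 are not d-separated.

No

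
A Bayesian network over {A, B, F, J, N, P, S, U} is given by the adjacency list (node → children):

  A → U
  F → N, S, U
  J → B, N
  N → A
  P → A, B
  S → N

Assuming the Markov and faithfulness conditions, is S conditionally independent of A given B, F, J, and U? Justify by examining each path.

We examine all 6 paths between S and A:
  1. S → N → A — N:chain[open] ⇒ active
  2. S → N ← J → B ← P → A — N:collider[open]; J:fork[blocks]; B:collider[open]; P:fork[open] ⇒ blocked
  3. S → N ← F → U ← A — N:collider[open]; F:fork[blocks]; U:collider[open] ⇒ blocked
  4. S ← F → U ← A — F:fork[blocks]; U:collider[open] ⇒ blocked
  5. S ← F → N → A — F:fork[blocks]; N:chain[open] ⇒ blocked
  6. S ← F → N ← J → B ← P → A — F:fork[blocks]; N:collider[open]; J:fork[blocks]; B:collider[open]; P:fork[open] ⇒ blocked
At least one path is unblocked, so d-separation fails.

No — S and A are not d-separated given {B, F, J, U}.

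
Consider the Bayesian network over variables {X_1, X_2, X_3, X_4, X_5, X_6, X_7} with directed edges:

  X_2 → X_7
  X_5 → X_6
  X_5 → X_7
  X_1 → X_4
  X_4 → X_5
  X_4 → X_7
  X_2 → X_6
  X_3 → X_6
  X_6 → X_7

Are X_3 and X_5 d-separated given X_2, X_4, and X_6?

We examine all 5 paths between X_3 and X_5:
  1. X_3 → X_6 ← X_2 → X_7 ← X_4 → X_5 — X_6:collider[open]; X_2:fork[blocks]; X_7:collider[blocks]; X_4:fork[blocks] ⇒ blocked
  2. X_3 → X_6 ← X_2 → X_7 ← X_5 — X_6:collider[open]; X_2:fork[blocks]; X_7:collider[blocks] ⇒ blocked
  3. X_3 → X_6 → X_7 ← X_4 → X_5 — X_6:chain[blocks]; X_7:collider[blocks]; X_4:fork[blocks] ⇒ blocked
  4. X_3 → X_6 → X_7 ← X_5 — X_6:chain[blocks]; X_7:collider[blocks] ⇒ blocked
  5. X_3 → X_6 ← X_5 — X_6:collider[open] ⇒ active
At least one path is unblocked, so d-separation fails.

No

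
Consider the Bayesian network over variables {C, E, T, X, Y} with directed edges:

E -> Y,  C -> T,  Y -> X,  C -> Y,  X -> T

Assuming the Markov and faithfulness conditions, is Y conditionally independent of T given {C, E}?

No — Y and T are not d-separated given {C, E}.

There are 2 undirected paths between Y and T; checking each against the conditioning set {C, E}:
Path 1: Y ← C → T
  C is a fork here and C is conditioned on, so the path is blocked at C.
Path 2: Y → X → T
  X is a chain and X is not conditioned on — no node blocks this path, so it is active.
At least one path is unblocked, so d-separation fails.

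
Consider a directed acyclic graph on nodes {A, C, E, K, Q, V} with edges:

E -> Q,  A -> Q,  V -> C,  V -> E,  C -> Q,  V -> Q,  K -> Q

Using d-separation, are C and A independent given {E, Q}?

No

Enumerating the 3 paths from C to A and testing each for blocking by {E, Q}:
  1. C → Q ← A — Q:collider[open] ⇒ active
  2. C ← V → Q ← A — V:fork[open]; Q:collider[open] ⇒ active
  3. C ← V → E → Q ← A — V:fork[open]; E:chain[blocks]; Q:collider[open] ⇒ blocked
Because an active path exists, C and A are not d-separated.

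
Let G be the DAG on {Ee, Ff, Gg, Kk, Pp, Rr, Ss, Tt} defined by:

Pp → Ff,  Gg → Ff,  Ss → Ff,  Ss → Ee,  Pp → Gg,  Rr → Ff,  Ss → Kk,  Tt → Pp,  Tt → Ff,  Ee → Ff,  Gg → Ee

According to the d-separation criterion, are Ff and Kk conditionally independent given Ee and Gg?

5 paths connect Ff and Kk; each must be blocked for d-separation to hold:
  1. Ff ← Ss → Kk — Ss:fork[open] ⇒ active
  2. Ff ← Ee ← Ss → Kk — Ee:chain[blocks]; Ss:fork[open] ⇒ blocked
  3. Ff ← Pp → Gg → Ee ← Ss → Kk — Pp:fork[open]; Gg:chain[blocks]; Ee:collider[open]; Ss:fork[open] ⇒ blocked
  4. Ff ← Gg → Ee ← Ss → Kk — Gg:fork[blocks]; Ee:collider[open]; Ss:fork[open] ⇒ blocked
  5. Ff ← Tt → Pp → Gg → Ee ← Ss → Kk — Tt:fork[open]; Pp:chain[open]; Gg:chain[blocks]; Ee:collider[open]; Ss:fork[open] ⇒ blocked
Since the path Ff ← Ss → Kk is active, Ff and Kk are not d-separated given {Ee, Gg}.

No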